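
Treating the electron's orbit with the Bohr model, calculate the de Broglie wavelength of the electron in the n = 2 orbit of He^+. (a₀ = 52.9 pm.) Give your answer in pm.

The Bohr quantisation condition is nλ = 2πr_n.
r_n = n²a₀/Z = 106 pm
λ = 2πr_n/n = 2π·106/2 = 332 pm

332 pm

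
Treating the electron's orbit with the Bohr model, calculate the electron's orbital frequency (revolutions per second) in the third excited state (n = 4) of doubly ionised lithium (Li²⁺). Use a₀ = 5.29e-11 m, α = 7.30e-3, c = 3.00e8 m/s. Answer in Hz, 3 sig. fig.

9.27e14 Hz

r = n²a₀/Z = 2.82e-10 m, v = Zαc/n = 1.64e6 m/s
f = v/(2πr) = 9.27e14 Hz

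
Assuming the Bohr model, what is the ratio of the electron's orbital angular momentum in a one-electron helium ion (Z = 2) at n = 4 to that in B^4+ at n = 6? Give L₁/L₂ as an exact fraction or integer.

2/3

L = nℏ is independent of Z.
L₁/L₂ = n₁/n₂ = 4/6 = 2/3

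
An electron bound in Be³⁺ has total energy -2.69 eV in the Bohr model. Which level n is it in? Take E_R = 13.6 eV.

9

E_n = −E_R Z²/n² ⇒ n² = E_R Z²/(−E_n) = 13.6 × 4² / 2.69 ≈ 80.89
n = 9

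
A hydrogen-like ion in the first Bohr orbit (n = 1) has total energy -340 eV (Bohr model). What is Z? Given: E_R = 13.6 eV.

5

E_n = −E_R Z²/n² ⇒ Z² = −E_n n²/E_R = 340 × 1² / 13.6 ≈ 25.00
Z = 5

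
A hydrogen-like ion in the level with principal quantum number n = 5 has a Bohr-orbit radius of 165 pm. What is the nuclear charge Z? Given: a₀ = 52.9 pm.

8

r_n = n²a₀/Z ⇒ Z = n²a₀/r = 5² × 52.9 / 165 ≈ 8.02
Z = 8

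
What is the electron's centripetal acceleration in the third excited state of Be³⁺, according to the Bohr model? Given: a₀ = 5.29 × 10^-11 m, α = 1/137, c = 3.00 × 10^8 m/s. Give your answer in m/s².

r = n²a₀/Z = 2.12 × 10^-10 m, v = Zαc/n = 2.19 × 10^6 m/s
a = v²/r = (2.19 × 10^6)² / 2.12 × 10^-10 = 2.27 × 10^22 m/s²

2.27 × 10^22 m/s²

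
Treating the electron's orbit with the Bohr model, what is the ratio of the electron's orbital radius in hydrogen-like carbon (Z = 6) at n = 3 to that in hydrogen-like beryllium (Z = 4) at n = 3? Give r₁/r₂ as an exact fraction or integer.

r ∝ Z^-1 · n^2
r₁/r₂ = (6/4)^-1 · (3/3)^2 = 2/3

2/3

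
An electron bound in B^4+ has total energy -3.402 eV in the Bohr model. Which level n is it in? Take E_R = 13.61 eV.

E_n = −E_R Z²/n² ⇒ n² = E_R Z²/(−E_n) = 13.61 × 5² / 3.402 ≈ 100.01
n = 10

10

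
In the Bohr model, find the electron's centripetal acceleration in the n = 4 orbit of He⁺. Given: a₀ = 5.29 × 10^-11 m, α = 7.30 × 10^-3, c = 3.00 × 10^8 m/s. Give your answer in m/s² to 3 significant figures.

r = n²a₀/Z = 4.23 × 10^-10 m, v = Zαc/n = 1.09 × 10^6 m/s
a = v²/r = (1.09 × 10^6)² / 4.23 × 10^-10 = 2.83 × 10^21 m/s²

2.83 × 10^21 m/s²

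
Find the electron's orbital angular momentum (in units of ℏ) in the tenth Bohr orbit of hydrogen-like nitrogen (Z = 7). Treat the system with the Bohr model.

10

L_n = nℏ, so L/ℏ = n = 10.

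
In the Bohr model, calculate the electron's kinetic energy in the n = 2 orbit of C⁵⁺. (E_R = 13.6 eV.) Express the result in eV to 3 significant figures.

For a Coulomb orbit the virial theorem gives K = −E_n.
E_n = −E_R·Z²/n², so K = E_R·Z²/n² = 13.6 × 6²/2² = 122 eV

122 eV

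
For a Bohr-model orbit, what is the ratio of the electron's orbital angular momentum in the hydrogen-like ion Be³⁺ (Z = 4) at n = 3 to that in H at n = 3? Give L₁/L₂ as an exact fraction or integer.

1

L = nℏ is independent of Z.
L₁/L₂ = n₁/n₂ = 3/3 = 1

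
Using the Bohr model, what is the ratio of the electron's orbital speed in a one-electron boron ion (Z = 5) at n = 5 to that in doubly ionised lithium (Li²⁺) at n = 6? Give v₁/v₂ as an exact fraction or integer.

v ∝ Z^1 · n^-1
v₁/v₂ = (5/3)^1 · (5/6)^-1 = 2

2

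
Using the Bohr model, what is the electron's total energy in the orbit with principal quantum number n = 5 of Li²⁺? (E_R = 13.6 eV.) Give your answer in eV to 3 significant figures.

-4.90 eV

E_n = −E_R·Z²/n² = −13.6 × 3²/5² = -4.90 eV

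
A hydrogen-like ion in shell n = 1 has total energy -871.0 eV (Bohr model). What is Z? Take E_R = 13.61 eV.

8

E_n = −E_R Z²/n² ⇒ Z² = −E_n n²/E_R = 871.0 × 1² / 13.61 ≈ 64.00
Z = 8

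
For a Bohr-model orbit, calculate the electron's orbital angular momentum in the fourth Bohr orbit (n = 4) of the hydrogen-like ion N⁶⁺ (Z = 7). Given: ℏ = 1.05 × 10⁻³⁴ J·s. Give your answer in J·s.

4.20 × 10⁻³⁴ J·s

L_n = nℏ = 4 × 1.05 × 10⁻³⁴ = 4.20 × 10⁻³⁴ J·s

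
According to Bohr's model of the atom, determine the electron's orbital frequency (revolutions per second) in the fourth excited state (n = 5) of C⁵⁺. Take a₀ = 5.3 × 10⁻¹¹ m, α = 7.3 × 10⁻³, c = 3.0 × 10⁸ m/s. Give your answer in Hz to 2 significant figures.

r = n²a₀/Z = 2.2 × 10⁻¹⁰ m, v = Zαc/n = 2.6 × 10⁶ m/s
f = v/(2πr) = 1.9 × 10¹⁵ Hz

1.9 × 10¹⁵ Hz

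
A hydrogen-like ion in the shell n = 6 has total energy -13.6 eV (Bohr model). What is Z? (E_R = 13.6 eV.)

6

E_n = −E_R Z²/n² ⇒ Z² = −E_n n²/E_R = 13.6 × 6² / 13.6 ≈ 36.00
Z = 6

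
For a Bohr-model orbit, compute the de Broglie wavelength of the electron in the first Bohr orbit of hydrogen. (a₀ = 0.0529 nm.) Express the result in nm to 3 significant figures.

The Bohr quantisation condition is nλ = 2πr_n.
r_n = n²a₀/Z = 0.0529 nm
λ = 2πr_n/n = 2π·0.0529/1 = 0.332 nm

0.332 nm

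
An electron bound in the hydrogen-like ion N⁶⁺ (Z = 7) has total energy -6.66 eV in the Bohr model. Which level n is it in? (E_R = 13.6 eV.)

E_n = −E_R Z²/n² ⇒ n² = E_R Z²/(−E_n) = 13.6 × 7² / 6.66 ≈ 100.06
n = 10

10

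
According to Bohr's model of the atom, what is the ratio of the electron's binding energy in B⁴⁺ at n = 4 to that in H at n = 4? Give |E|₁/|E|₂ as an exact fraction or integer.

25

|E| ∝ Z^2 · n^-2
|E|₁/|E|₂ = (5/1)^2 · (4/4)^-2 = 25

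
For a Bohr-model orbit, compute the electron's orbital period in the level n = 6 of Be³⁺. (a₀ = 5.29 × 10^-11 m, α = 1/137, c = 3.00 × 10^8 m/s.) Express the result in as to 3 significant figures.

2050 as

r = n²a₀/Z = 6²·5.29 × 10^-11/4 = 4.76 × 10^-10 m
v = Zαc/n = 4·0.00730·3.00 × 10^8/6 = 1.46 × 10^6 m/s
T = 2πr/v = 2.05 × 10^-15 s = 2050 as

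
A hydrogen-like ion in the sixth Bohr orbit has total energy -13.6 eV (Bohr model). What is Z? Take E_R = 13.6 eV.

E_n = −E_R Z²/n² ⇒ Z² = −E_n n²/E_R = 13.6 × 6² / 13.6 ≈ 36.00
Z = 6

6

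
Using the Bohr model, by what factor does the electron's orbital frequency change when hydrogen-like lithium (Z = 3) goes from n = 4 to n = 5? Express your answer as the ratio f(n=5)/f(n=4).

64/125

f ∝ Z^2 · n^-3; with Z fixed, f ∝ n^-3.
f(n=5)/f(n=4) = (5/4)^-3 = 64/125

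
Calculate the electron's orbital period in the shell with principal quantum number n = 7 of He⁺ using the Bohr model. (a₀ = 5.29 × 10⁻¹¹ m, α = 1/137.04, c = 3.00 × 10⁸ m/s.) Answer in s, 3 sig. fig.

1.30 × 10⁻¹⁴ s

r = n²a₀/Z = 7²·5.29 × 10⁻¹¹/2 = 1.30 × 10⁻⁹ m
v = Zαc/n = 2·0.00730·3.00 × 10⁸/7 = 6.25 × 10⁵ m/s
T = 2πr/v = 1.30 × 10⁻¹⁴ s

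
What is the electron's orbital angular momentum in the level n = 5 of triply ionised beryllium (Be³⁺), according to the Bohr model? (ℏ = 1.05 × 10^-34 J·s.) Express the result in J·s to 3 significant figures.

L_n = nℏ = 5 × 1.05 × 10^-34 = 5.25 × 10^-34 J·s

5.25 × 10^-34 J·s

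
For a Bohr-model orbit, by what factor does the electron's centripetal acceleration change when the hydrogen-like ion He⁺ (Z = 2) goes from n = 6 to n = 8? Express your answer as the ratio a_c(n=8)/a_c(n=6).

81/256

a_c ∝ Z^3 · n^-4; with Z fixed, a_c ∝ n^-4.
a_c(n=8)/a_c(n=6) = (8/6)^-4 = 81/256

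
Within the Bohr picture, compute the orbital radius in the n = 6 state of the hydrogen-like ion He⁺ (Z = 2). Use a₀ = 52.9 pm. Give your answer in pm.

r_n = n²a₀/Z = 6² × 52.9 / 2
    = 36 × 52.9 / 2 = 952 pm

952 pm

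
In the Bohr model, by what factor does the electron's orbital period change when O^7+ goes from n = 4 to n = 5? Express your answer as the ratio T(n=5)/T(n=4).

T ∝ Z^-2 · n^3; with Z fixed, T ∝ n^3.
T(n=5)/T(n=4) = (5/4)^3 = 125/64

125/64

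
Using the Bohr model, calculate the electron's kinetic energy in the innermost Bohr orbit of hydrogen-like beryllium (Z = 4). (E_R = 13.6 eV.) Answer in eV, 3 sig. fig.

For a Coulomb orbit the virial theorem gives K = −E_n.
E_n = −E_R·Z²/n², so K = E_R·Z²/n² = 13.6 × 4²/1² = 218 eV

218 eV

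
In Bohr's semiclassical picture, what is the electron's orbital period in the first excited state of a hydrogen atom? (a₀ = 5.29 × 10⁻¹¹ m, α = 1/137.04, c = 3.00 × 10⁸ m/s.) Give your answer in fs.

1.21 fs

r = n²a₀/Z = 2²·5.29 × 10⁻¹¹/1 = 2.12 × 10⁻¹⁰ m
v = Zαc/n = 1·0.00730·3.00 × 10⁸/2 = 1.09 × 10⁶ m/s
T = 2πr/v = 1.21 × 10⁻¹⁵ s = 1.21 fs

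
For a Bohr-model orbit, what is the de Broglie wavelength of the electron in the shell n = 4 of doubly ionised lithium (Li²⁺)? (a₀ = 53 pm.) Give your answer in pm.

The Bohr quantisation condition is nλ = 2πr_n.
r_n = n²a₀/Z = 280 pm
λ = 2πr_n/n = 2π·280/4 = 440 pm

440 pm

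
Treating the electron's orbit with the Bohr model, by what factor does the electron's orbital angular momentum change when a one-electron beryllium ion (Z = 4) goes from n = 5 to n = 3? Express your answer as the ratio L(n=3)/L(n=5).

L = nℏ depends only on n, so L ∝ n.
L(n=3)/L(n=5) = (3/5)^1 = 3/5

3/5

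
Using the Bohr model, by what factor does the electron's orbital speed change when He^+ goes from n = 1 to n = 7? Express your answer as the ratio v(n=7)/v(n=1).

v ∝ Z^1 · n^-1; with Z fixed, v ∝ n^-1.
v(n=7)/v(n=1) = (7/1)^-1 = 1/7

1/7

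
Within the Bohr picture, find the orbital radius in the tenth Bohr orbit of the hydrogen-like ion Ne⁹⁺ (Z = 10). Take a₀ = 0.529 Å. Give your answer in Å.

r_n = n²a₀/Z = 10² × 0.529 / 10
    = 100 × 0.529 / 10 = 5.29 Å

5.29 Å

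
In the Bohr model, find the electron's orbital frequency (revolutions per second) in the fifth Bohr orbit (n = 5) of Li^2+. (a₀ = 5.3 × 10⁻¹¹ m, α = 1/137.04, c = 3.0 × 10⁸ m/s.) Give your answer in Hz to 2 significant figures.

4.7 × 10¹⁴ Hz

r = n²a₀/Z = 4.4 × 10⁻¹⁰ m, v = Zαc/n = 1.3 × 10⁶ m/s
f = v/(2πr) = 4.7 × 10¹⁴ Hz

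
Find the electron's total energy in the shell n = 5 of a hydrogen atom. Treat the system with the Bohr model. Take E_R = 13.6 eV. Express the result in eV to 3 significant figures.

-0.544 eV

E_n = −E_R·Z²/n² = −13.6 × 1²/5² = -0.544 eV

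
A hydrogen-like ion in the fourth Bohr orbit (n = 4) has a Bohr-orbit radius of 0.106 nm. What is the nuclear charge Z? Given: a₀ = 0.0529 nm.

8

r_n = n²a₀/Z ⇒ Z = n²a₀/r = 4² × 0.0529 / 0.106 ≈ 7.98
Z = 8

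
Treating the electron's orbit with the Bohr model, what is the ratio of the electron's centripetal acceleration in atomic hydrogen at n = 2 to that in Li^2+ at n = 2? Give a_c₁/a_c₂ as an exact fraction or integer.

1/27

a_c ∝ Z^3 · n^-4
a_c₁/a_c₂ = (1/3)^3 · (2/2)^-4 = 1/27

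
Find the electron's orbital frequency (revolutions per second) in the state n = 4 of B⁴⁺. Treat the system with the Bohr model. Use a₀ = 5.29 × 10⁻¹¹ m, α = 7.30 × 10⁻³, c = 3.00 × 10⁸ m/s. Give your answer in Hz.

r = n²a₀/Z = 1.69 × 10⁻¹⁰ m, v = Zαc/n = 2.74 × 10⁶ m/s
f = v/(2πr) = 2.57 × 10¹⁵ Hz

2.57 × 10¹⁵ Hz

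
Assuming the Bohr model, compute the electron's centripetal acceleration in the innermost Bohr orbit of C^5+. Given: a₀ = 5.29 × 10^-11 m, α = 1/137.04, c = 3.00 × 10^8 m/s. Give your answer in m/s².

1.96 × 10^25 m/s²

r = n²a₀/Z = 8.82 × 10^-12 m, v = Zαc/n = 1.31 × 10^7 m/s
a = v²/r = (1.31 × 10^7)² / 8.82 × 10^-12 = 1.96 × 10^25 m/s²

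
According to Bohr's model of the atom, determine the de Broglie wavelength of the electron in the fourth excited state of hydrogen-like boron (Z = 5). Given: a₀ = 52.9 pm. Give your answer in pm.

332 pm

The Bohr quantisation condition is nλ = 2πr_n.
r_n = n²a₀/Z = 264 pm
λ = 2πr_n/n = 2π·264/5 = 332 pm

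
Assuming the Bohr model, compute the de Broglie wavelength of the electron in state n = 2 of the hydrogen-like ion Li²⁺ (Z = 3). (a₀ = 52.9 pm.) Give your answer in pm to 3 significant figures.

The Bohr quantisation condition is nλ = 2πr_n.
r_n = n²a₀/Z = 70.5 pm
λ = 2πr_n/n = 2π·70.5/2 = 222 pm

222 pm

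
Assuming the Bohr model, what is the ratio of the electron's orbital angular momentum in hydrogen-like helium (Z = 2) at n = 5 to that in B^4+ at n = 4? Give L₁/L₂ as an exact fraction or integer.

L = nℏ is independent of Z.
L₁/L₂ = n₁/n₂ = 5/4 = 5/4

5/4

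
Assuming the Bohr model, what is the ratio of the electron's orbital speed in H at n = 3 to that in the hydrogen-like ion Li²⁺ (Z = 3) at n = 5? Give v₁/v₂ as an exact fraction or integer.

v ∝ Z^1 · n^-1
v₁/v₂ = (1/3)^1 · (3/5)^-1 = 5/9

5/9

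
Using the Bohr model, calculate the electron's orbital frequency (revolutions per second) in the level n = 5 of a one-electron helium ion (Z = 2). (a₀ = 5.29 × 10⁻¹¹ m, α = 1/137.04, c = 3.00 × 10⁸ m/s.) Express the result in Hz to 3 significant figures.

2.11 × 10¹⁴ Hz

r = n²a₀/Z = 6.61 × 10⁻¹⁰ m, v = Zαc/n = 8.76 × 10⁵ m/s
f = v/(2πr) = 2.11 × 10¹⁴ Hz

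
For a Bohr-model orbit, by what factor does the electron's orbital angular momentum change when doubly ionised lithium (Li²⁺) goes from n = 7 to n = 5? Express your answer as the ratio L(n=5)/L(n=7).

L = nℏ depends only on n, so L ∝ n.
L(n=5)/L(n=7) = (5/7)^1 = 5/7

5/7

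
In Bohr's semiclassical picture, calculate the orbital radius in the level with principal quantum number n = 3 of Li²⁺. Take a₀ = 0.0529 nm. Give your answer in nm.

r_n = n²a₀/Z = 3² × 0.0529 / 3
    = 9 × 0.0529 / 3 = 0.159 nm

0.159 nm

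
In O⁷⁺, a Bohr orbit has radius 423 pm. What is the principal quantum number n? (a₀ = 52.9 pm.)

8

r_n = n²a₀/Z ⇒ n² = rZ/a₀ = 423 × 8 / 52.9 ≈ 63.97
n = 8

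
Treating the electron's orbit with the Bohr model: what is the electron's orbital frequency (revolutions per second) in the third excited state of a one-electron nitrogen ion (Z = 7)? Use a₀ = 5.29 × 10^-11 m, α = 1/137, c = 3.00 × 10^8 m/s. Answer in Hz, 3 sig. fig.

5.04 × 10^15 Hz

r = n²a₀/Z = 1.21 × 10^-10 m, v = Zαc/n = 3.83 × 10^6 m/s
f = v/(2πr) = 5.04 × 10^15 Hz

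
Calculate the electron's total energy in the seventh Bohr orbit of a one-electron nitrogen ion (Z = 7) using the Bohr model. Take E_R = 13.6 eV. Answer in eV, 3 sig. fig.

E_n = −E_R·Z²/n² = −13.6 × 7²/7² = -13.6 eV

-13.6 eV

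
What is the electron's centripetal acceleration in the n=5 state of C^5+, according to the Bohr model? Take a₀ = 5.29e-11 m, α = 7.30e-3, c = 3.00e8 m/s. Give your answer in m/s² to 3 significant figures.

r = n²a₀/Z = 2.20e-10 m, v = Zαc/n = 2.63e6 m/s
a = v²/r = (2.63e6)² / 2.20e-10 = 3.13e22 m/s²

3.13e22 m/s²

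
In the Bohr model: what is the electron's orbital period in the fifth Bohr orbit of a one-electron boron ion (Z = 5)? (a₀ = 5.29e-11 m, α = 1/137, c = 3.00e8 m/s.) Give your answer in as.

r = n²a₀/Z = 5²·5.29e-11/5 = 2.64e-10 m
v = Zαc/n = 5·0.00730·3.00e8/5 = 2.19e6 m/s
T = 2πr/v = 7.59e-16 s = 759 as

759 as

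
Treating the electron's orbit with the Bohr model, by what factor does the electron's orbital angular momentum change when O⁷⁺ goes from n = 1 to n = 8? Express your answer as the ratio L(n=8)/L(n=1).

8

L = nℏ depends only on n, so L ∝ n.
L(n=8)/L(n=1) = (8/1)^1 = 8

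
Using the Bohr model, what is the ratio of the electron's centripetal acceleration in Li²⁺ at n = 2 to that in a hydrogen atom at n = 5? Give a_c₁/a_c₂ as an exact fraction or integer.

16875/16

a_c ∝ Z^3 · n^-4
a_c₁/a_c₂ = (3/1)^3 · (2/5)^-4 = 16875/16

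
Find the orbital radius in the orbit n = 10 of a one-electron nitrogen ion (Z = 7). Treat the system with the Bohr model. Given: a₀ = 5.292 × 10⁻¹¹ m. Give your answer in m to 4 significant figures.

7.560 × 10⁻¹⁰ m

r_n = n²a₀/Z = 10² × 5.292 × 10⁻¹¹ / 7
    = 100 × 5.292 × 10⁻¹¹ / 7 = 7.560 × 10⁻¹⁰ m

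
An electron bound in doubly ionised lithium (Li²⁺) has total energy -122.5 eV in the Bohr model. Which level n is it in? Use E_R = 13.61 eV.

1

E_n = −E_R Z²/n² ⇒ n² = E_R Z²/(−E_n) = 13.61 × 3² / 122.5 ≈ 1.00
n = 1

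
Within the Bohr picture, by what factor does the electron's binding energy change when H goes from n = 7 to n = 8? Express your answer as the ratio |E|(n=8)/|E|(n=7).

|E| ∝ Z^2 · n^-2; with Z fixed, |E| ∝ n^-2.
|E|(n=8)/|E|(n=7) = (8/7)^-2 = 49/64

49/64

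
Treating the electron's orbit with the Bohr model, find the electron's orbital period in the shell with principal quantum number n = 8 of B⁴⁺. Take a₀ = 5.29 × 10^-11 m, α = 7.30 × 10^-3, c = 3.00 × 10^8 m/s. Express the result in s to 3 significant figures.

r = n²a₀/Z = 8²·5.29 × 10^-11/5 = 6.77 × 10^-10 m
v = Zαc/n = 5·0.00730·3.00 × 10^8/8 = 1.37 × 10^6 m/s
T = 2πr/v = 3.11 × 10^-15 s

3.11 × 10^-15 s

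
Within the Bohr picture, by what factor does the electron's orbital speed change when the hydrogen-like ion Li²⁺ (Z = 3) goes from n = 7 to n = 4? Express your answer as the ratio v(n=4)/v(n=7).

7/4

v ∝ Z^1 · n^-1; with Z fixed, v ∝ n^-1.
v(n=4)/v(n=7) = (4/7)^-1 = 7/4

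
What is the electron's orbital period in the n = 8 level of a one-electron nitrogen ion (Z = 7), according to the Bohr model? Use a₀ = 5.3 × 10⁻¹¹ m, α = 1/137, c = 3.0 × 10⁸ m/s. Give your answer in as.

1600 as

r = n²a₀/Z = 8²·5.3 × 10⁻¹¹/7 = 4.8 × 10⁻¹⁰ m
v = Zαc/n = 7·0.0073·3.0 × 10⁸/8 = 1.9 × 10⁶ m/s
T = 2πr/v = 1.6 × 10⁻¹⁵ s = 1600 as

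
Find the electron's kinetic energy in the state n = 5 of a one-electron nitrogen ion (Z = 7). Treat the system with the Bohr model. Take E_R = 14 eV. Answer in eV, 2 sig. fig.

27 eV

For a Coulomb orbit the virial theorem gives K = −E_n.
E_n = −E_R·Z²/n², so K = E_R·Z²/n² = 14 × 7²/5² = 27 eV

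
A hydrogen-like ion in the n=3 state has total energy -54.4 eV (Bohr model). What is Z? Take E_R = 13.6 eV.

6

E_n = −E_R Z²/n² ⇒ Z² = −E_n n²/E_R = 54.4 × 3² / 13.6 ≈ 36.00
Z = 6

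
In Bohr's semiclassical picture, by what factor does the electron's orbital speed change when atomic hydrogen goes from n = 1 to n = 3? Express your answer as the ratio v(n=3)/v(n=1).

1/3

v ∝ Z^1 · n^-1; with Z fixed, v ∝ n^-1.
v(n=3)/v(n=1) = (3/1)^-1 = 1/3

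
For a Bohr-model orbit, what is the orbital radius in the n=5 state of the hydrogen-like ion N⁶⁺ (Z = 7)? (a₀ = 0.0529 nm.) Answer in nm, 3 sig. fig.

r_n = n²a₀/Z = 5² × 0.0529 / 7
    = 25 × 0.0529 / 7 = 0.189 nm

0.189 nm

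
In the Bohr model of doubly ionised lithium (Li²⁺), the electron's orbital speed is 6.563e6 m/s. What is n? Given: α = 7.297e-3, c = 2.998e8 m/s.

1

v_n = Zαc/n ⇒ n = Zαc/v = 3 × 0.007297 × 2.998e8 / 6.563e6 ≈ 1.00
n = 1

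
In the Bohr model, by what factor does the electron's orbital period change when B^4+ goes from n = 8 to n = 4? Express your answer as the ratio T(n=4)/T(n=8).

T ∝ Z^-2 · n^3; with Z fixed, T ∝ n^3.
T(n=4)/T(n=8) = (4/8)^3 = 1/8

1/8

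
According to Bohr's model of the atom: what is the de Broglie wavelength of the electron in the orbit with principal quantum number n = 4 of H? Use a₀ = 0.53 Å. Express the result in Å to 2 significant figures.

13 Å

The Bohr quantisation condition is nλ = 2πr_n.
r_n = n²a₀/Z = 8.5 Å
λ = 2πr_n/n = 2π·8.5/4 = 13 Å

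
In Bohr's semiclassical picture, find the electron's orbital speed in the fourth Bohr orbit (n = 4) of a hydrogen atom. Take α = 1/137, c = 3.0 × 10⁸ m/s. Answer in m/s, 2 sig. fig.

v_n = Zαc/n = 1 × 0.0073 × 3.0 × 10⁸ / 4
    = 5.5 × 10⁵ m/s

5.5 × 10⁵ m/s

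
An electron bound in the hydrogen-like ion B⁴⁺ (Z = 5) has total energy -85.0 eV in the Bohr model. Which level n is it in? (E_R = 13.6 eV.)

E_n = −E_R Z²/n² ⇒ n² = E_R Z²/(−E_n) = 13.6 × 5² / 85.0 ≈ 4.00
n = 2

2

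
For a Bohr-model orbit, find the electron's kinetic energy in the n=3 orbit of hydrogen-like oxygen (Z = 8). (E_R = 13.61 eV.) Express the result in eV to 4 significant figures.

For a Coulomb orbit the virial theorem gives K = −E_n.
E_n = −E_R·Z²/n², so K = E_R·Z²/n² = 13.61 × 8²/3² = 96.78 eV

96.78 eV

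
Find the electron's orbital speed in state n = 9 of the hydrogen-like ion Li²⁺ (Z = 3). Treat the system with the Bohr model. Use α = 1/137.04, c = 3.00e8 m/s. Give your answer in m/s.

v_n = Zαc/n = 3 × 0.00730 × 3.00e8 / 9
    = 7.30e5 m/s

7.30e5 m/s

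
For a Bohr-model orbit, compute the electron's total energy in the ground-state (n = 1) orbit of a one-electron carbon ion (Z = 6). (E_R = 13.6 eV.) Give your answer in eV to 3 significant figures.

-490 eV

E_n = −E_R·Z²/n² = −13.6 × 6²/1² = -490 eV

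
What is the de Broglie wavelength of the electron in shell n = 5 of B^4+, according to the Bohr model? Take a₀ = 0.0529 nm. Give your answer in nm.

The Bohr quantisation condition is nλ = 2πr_n.
r_n = n²a₀/Z = 0.265 nm
λ = 2πr_n/n = 2π·0.265/5 = 0.332 nm

0.332 nm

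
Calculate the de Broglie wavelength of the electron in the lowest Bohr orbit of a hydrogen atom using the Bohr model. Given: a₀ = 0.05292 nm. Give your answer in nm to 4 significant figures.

The Bohr quantisation condition is nλ = 2πr_n.
r_n = n²a₀/Z = 0.05292 nm
λ = 2πr_n/n = 2π·0.05292/1 = 0.3325 nm

0.3325 nm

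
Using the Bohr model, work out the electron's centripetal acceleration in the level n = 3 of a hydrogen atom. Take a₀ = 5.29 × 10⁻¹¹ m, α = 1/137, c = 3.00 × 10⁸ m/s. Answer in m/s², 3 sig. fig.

r = n²a₀/Z = 4.76 × 10⁻¹⁰ m, v = Zαc/n = 7.30 × 10⁵ m/s
a = v²/r = (7.30 × 10⁵)² / 4.76 × 10⁻¹⁰ = 1.12 × 10²¹ m/s²

1.12 × 10²¹ m/s²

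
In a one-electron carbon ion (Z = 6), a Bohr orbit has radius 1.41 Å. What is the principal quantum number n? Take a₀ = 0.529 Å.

4

r_n = n²a₀/Z ⇒ n² = rZ/a₀ = 1.41 × 6 / 0.529 ≈ 15.99
n = 4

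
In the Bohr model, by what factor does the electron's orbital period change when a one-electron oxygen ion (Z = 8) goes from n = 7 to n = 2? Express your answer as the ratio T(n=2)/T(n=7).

8/343

T ∝ Z^-2 · n^3; with Z fixed, T ∝ n^3.
T(n=2)/T(n=7) = (2/7)^3 = 8/343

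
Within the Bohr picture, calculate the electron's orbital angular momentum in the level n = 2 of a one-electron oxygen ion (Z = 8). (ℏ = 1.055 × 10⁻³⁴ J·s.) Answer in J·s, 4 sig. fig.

2.110 × 10⁻³⁴ J·s

L_n = nℏ = 2 × 1.055 × 10⁻³⁴ = 2.110 × 10⁻³⁴ J·s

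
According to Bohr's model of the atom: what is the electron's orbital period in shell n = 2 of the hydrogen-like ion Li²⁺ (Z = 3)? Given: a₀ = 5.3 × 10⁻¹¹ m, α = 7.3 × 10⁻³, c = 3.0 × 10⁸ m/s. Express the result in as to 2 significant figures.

140 as

r = n²a₀/Z = 2²·5.3 × 10⁻¹¹/3 = 7.1 × 10⁻¹¹ m
v = Zαc/n = 3·0.0073·3.0 × 10⁸/2 = 3.3 × 10⁶ m/s
T = 2πr/v = 1.4 × 10⁻¹⁶ s = 140 as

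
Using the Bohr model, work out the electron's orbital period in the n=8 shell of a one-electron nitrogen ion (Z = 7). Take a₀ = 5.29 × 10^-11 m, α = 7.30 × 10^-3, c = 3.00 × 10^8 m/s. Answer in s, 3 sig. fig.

r = n²a₀/Z = 8²·5.29 × 10^-11/7 = 4.84 × 10^-10 m
v = Zαc/n = 7·0.00730·3.00 × 10^8/8 = 1.92 × 10^6 m/s
T = 2πr/v = 1.59 × 10^-15 s

1.59 × 10^-15 s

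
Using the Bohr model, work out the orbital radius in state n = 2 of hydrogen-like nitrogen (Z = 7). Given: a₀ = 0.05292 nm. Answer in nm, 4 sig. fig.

r_n = n²a₀/Z = 2² × 0.05292 / 7
    = 4 × 0.05292 / 7 = 0.03024 nm

0.03024 nm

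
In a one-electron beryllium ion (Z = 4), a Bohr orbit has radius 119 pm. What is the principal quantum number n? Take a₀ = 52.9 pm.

r_n = n²a₀/Z ⇒ n² = rZ/a₀ = 119 × 4 / 52.9 ≈ 9.00
n = 3

3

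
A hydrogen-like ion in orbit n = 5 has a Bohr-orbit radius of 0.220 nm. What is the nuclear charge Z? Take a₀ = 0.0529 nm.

r_n = n²a₀/Z ⇒ Z = n²a₀/r = 5² × 0.0529 / 0.220 ≈ 6.01
Z = 6

6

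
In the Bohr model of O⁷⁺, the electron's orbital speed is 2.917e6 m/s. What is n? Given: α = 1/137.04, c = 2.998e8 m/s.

6

v_n = Zαc/n ⇒ n = Zαc/v = 8 × 0.007297 × 2.998e8 / 2.917e6 ≈ 6.00
n = 6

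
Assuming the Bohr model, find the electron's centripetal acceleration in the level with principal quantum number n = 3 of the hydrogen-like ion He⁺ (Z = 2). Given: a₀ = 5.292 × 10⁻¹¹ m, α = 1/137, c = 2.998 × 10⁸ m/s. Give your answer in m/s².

8.937 × 10²¹ m/s²

r = n²a₀/Z = 2.381 × 10⁻¹⁰ m, v = Zαc/n = 1.459 × 10⁶ m/s
a = v²/r = (1.459 × 10⁶)² / 2.381 × 10⁻¹⁰ = 8.937 × 10²¹ m/s²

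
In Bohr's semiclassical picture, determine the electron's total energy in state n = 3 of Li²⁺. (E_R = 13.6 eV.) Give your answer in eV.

-13.6 eV

E_n = −E_R·Z²/n² = −13.6 × 3²/3² = -13.6 eV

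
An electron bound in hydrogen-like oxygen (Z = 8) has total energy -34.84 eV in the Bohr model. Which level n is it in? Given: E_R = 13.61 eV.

5

E_n = −E_R Z²/n² ⇒ n² = E_R Z²/(−E_n) = 13.61 × 8² / 34.84 ≈ 25.00
n = 5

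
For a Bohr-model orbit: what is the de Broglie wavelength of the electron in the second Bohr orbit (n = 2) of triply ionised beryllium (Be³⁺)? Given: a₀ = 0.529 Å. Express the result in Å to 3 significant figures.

The Bohr quantisation condition is nλ = 2πr_n.
r_n = n²a₀/Z = 0.529 Å
λ = 2πr_n/n = 2π·0.529/2 = 1.66 Å

1.66 Å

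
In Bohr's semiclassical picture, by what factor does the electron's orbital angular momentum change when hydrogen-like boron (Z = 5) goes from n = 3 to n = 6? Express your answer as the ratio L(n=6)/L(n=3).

L = nℏ depends only on n, so L ∝ n.
L(n=6)/L(n=3) = (6/3)^1 = 2

2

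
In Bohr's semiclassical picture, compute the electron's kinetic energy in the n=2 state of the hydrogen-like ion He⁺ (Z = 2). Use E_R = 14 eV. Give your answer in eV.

For a Coulomb orbit the virial theorem gives K = −E_n.
E_n = −E_R·Z²/n², so K = E_R·Z²/n² = 14 × 2²/2² = 14 eV

14 eV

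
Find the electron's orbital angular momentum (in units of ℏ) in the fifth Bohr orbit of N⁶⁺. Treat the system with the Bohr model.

5

L_n = nℏ, so L/ℏ = n = 5.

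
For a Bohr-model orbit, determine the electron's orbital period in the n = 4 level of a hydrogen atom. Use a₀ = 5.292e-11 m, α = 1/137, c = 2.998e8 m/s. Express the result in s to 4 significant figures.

9.725e-15 s

r = n²a₀/Z = 4²·5.292e-11/1 = 8.467e-10 m
v = Zαc/n = 1·0.007299·2.998e8/4 = 5.471e5 m/s
T = 2πr/v = 9.725e-15 s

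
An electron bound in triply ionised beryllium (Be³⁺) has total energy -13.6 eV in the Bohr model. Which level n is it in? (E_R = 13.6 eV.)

E_n = −E_R Z²/n² ⇒ n² = E_R Z²/(−E_n) = 13.6 × 4² / 13.6 ≈ 16.00
n = 4

4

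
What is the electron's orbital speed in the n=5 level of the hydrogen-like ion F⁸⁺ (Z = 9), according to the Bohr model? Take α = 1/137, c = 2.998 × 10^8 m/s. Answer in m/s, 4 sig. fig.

v_n = Zαc/n = 9 × 0.007299 × 2.998 × 10^8 / 5
    = 3.939 × 10^6 m/s

3.939 × 10^6 m/s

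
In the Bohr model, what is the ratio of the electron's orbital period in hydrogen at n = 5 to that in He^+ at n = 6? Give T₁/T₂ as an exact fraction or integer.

T ∝ Z^-2 · n^3
T₁/T₂ = (1/2)^-2 · (5/6)^3 = 125/54

125/54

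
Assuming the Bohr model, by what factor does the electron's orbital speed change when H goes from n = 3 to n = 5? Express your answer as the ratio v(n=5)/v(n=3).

v ∝ Z^1 · n^-1; with Z fixed, v ∝ n^-1.
v(n=5)/v(n=3) = (5/3)^-1 = 3/5

3/5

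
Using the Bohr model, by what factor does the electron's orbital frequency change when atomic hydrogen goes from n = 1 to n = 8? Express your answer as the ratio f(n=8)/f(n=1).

f ∝ Z^2 · n^-3; with Z fixed, f ∝ n^-3.
f(n=8)/f(n=1) = (8/1)^-3 = 1/512

1/512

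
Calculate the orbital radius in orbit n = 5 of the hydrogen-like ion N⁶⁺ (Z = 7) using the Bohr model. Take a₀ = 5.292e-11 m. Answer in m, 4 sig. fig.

1.890e-10 m

r_n = n²a₀/Z = 5² × 5.292e-11 / 7
    = 25 × 5.292e-11 / 7 = 1.890e-10 m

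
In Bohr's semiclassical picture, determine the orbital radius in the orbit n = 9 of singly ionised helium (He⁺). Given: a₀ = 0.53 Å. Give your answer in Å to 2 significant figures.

21 Å

r_n = n²a₀/Z = 9² × 0.53 / 2
    = 81 × 0.53 / 2 = 21 Å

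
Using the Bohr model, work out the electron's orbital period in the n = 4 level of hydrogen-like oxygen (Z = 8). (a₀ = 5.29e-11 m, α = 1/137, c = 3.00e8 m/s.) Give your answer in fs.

r = n²a₀/Z = 4²·5.29e-11/8 = 1.06e-10 m
v = Zαc/n = 8·0.00730·3.00e8/4 = 4.38e6 m/s
T = 2πr/v = 1.52e-16 s = 0.152 fs

0.152 fs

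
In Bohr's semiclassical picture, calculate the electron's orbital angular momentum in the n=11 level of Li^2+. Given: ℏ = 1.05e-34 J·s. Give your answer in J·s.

1.16e-33 J·s

L_n = nℏ = 11 × 1.05e-34 = 1.16e-33 J·s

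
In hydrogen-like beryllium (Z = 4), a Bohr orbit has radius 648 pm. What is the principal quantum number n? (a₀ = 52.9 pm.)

r_n = n²a₀/Z ⇒ n² = rZ/a₀ = 648 × 4 / 52.9 ≈ 49.00
n = 7

7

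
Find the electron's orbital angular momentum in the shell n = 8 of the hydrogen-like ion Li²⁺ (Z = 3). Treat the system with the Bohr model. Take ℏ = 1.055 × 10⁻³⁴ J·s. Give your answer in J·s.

8.440 × 10⁻³⁴ J·s

L_n = nℏ = 8 × 1.055 × 10⁻³⁴ = 8.440 × 10⁻³⁴ J·s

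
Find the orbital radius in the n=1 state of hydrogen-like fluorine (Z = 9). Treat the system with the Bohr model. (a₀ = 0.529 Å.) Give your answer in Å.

0.0588 Å

r_n = n²a₀/Z = 1² × 0.529 / 9
    = 1 × 0.529 / 9 = 0.0588 Å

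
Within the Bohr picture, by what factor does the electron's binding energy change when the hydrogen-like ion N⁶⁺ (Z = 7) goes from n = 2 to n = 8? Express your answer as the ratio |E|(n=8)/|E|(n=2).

1/16

|E| ∝ Z^2 · n^-2; with Z fixed, |E| ∝ n^-2.
|E|(n=8)/|E|(n=2) = (8/2)^-2 = 1/16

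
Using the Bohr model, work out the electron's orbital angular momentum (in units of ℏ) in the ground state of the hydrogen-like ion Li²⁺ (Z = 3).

L_n = nℏ, so L/ℏ = n = 1.

1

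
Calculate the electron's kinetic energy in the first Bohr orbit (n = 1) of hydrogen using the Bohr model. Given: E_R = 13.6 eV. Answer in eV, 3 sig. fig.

For a Coulomb orbit the virial theorem gives K = −E_n.
E_n = −E_R·Z²/n², so K = E_R·Z²/n² = 13.6 × 1²/1² = 13.6 eV

13.6 eV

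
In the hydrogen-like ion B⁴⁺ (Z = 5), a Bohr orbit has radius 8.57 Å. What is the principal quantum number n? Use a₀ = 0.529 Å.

r_n = n²a₀/Z ⇒ n² = rZ/a₀ = 8.57 × 5 / 0.529 ≈ 81.00
n = 9

9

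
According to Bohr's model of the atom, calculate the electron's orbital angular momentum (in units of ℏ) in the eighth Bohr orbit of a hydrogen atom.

L_n = nℏ, so L/ℏ = n = 8.

8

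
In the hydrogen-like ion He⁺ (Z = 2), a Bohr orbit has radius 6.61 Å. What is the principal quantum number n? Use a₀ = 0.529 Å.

r_n = n²a₀/Z ⇒ n² = rZ/a₀ = 6.61 × 2 / 0.529 ≈ 24.99
n = 5

5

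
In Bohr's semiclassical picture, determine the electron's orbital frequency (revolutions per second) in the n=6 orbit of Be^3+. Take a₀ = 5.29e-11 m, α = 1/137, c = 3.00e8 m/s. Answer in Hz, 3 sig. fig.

r = n²a₀/Z = 4.76e-10 m, v = Zαc/n = 1.46e6 m/s
f = v/(2πr) = 4.88e14 Hz

4.88e14 Hz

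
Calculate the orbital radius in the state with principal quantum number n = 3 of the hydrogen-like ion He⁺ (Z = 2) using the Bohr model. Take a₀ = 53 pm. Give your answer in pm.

r_n = n²a₀/Z = 3² × 53 / 2
    = 9 × 53 / 2 = 240 pm

240 pm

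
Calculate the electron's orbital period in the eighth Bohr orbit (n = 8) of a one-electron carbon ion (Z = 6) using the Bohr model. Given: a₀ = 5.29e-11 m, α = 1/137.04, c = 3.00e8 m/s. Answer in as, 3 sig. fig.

2160 as

r = n²a₀/Z = 8²·5.29e-11/6 = 5.64e-10 m
v = Zαc/n = 6·0.00730·3.00e8/8 = 1.64e6 m/s
T = 2πr/v = 2.16e-15 s = 2160 as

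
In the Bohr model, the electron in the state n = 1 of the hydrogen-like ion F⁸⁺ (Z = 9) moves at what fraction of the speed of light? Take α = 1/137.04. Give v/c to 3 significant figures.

0.0657

v_n = Zαc/n, so v/c = Zα/n = 9 × 0.00730 / 1 = 0.0657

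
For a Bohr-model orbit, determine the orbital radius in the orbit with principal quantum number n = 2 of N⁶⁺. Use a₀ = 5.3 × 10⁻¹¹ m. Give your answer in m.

r_n = n²a₀/Z = 2² × 5.3 × 10⁻¹¹ / 7
    = 4 × 5.3 × 10⁻¹¹ / 7 = 3.0 × 10⁻¹¹ m

3.0 × 10⁻¹¹ m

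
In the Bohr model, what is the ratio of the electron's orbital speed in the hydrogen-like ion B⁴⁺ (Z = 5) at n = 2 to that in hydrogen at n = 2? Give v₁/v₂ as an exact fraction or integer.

v ∝ Z^1 · n^-1
v₁/v₂ = (5/1)^1 · (2/2)^-1 = 5

5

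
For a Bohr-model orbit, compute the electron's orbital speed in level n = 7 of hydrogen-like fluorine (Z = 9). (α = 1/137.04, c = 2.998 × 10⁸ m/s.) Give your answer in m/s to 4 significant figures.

v_n = Zαc/n = 9 × 0.007297 × 2.998 × 10⁸ / 7
    = 2.813 × 10⁶ m/s

2.813 × 10⁶ m/s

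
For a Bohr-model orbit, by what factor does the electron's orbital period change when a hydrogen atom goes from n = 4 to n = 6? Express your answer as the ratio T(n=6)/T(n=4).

27/8

T ∝ Z^-2 · n^3; with Z fixed, T ∝ n^3.
T(n=6)/T(n=4) = (6/4)^3 = 27/8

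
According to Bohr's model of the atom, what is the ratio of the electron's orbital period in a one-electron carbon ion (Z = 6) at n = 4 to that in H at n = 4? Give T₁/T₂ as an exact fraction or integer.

1/36

T ∝ Z^-2 · n^3
T₁/T₂ = (6/1)^-2 · (4/4)^3 = 1/36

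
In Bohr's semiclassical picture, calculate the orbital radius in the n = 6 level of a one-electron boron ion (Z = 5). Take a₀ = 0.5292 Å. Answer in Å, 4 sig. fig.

3.810 Å

r_n = n²a₀/Z = 6² × 0.5292 / 5
    = 36 × 0.5292 / 5 = 3.810 Å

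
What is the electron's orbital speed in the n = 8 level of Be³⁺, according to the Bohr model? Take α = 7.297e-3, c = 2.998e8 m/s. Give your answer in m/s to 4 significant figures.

1.094e6 m/s

v_n = Zαc/n = 4 × 0.007297 × 2.998e8 / 8
    = 1.094e6 m/s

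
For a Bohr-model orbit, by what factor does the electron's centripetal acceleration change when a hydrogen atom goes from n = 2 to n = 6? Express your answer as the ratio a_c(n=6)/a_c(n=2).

1/81

a_c ∝ Z^3 · n^-4; with Z fixed, a_c ∝ n^-4.
a_c(n=6)/a_c(n=2) = (6/2)^-4 = 1/81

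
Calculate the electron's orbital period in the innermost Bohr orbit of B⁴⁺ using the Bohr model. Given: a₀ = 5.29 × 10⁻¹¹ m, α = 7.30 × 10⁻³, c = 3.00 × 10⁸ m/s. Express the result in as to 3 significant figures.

6.07 as

r = n²a₀/Z = 1²·5.29 × 10⁻¹¹/5 = 1.06 × 10⁻¹¹ m
v = Zαc/n = 5·0.00730·3.00 × 10⁸/1 = 1.09 × 10⁷ m/s
T = 2πr/v = 6.07 × 10⁻¹⁸ s = 6.07 as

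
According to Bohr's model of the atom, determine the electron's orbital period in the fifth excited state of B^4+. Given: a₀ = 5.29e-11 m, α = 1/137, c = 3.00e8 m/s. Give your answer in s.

r = n²a₀/Z = 6²·5.29e-11/5 = 3.81e-10 m
v = Zαc/n = 5·0.00730·3.00e8/6 = 1.82e6 m/s
T = 2πr/v = 1.31e-15 s

1.31e-15 s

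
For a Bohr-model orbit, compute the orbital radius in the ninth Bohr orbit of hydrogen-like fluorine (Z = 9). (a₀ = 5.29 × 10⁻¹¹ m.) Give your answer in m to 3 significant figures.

4.76 × 10⁻¹⁰ m

r_n = n²a₀/Z = 9² × 5.29 × 10⁻¹¹ / 9
    = 81 × 5.29 × 10⁻¹¹ / 9 = 4.76 × 10⁻¹⁰ m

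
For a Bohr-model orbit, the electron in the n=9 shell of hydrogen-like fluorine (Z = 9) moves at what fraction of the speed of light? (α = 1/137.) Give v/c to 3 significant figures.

0.00730

v_n = Zαc/n, so v/c = Zα/n = 9 × 0.00730 / 9 = 0.00730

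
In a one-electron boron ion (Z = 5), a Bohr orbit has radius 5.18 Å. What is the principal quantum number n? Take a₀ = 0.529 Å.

7

r_n = n²a₀/Z ⇒ n² = rZ/a₀ = 5.18 × 5 / 0.529 ≈ 48.96
n = 7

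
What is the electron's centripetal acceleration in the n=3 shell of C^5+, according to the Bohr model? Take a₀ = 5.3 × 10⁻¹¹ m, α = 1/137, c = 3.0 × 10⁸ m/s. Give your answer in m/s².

2.4 × 10²³ m/s²

r = n²a₀/Z = 8.0 × 10⁻¹¹ m, v = Zαc/n = 4.4 × 10⁶ m/s
a = v²/r = (4.4 × 10⁶)² / 8.0 × 10⁻¹¹ = 2.4 × 10²³ m/s²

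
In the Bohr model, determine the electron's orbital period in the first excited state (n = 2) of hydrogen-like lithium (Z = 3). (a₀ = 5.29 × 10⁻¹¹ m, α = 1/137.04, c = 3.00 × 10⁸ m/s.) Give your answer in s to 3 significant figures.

1.35 × 10⁻¹⁶ s

r = n²a₀/Z = 2²·5.29 × 10⁻¹¹/3 = 7.05 × 10⁻¹¹ m
v = Zαc/n = 3·0.00730·3.00 × 10⁸/2 = 3.28 × 10⁶ m/s
T = 2πr/v = 1.35 × 10⁻¹⁶ s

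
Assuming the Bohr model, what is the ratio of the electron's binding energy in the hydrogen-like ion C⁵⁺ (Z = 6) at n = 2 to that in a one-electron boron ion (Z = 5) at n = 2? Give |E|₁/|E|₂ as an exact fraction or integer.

36/25

|E| ∝ Z^2 · n^-2
|E|₁/|E|₂ = (6/5)^2 · (2/2)^-2 = 36/25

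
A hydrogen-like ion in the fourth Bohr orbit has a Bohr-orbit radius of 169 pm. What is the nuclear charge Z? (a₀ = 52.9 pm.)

5

r_n = n²a₀/Z ⇒ Z = n²a₀/r = 4² × 52.9 / 169 ≈ 5.01
Z = 5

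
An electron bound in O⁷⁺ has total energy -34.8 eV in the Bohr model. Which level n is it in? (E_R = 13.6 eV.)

5

E_n = −E_R Z²/n² ⇒ n² = E_R Z²/(−E_n) = 13.6 × 8² / 34.8 ≈ 25.01
n = 5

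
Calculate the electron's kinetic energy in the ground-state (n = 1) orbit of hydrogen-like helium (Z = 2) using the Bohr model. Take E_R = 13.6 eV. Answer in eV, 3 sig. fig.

54.4 eV

For a Coulomb orbit the virial theorem gives K = −E_n.
E_n = −E_R·Z²/n², so K = E_R·Z²/n² = 13.6 × 2²/1² = 54.4 eV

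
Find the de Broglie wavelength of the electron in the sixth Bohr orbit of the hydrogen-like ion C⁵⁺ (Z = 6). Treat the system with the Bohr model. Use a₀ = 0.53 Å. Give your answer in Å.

The Bohr quantisation condition is nλ = 2πr_n.
r_n = n²a₀/Z = 3.2 Å
λ = 2πr_n/n = 2π·3.2/6 = 3.3 Å

3.3 Å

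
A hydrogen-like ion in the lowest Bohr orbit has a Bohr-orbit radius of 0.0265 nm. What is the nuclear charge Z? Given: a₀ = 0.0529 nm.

2

r_n = n²a₀/Z ⇒ Z = n²a₀/r = 1² × 0.0529 / 0.0265 ≈ 2.00
Z = 2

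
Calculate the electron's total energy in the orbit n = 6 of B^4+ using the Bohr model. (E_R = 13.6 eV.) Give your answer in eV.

-9.44 eV

E_n = −E_R·Z²/n² = −13.6 × 5²/6² = -9.44 eV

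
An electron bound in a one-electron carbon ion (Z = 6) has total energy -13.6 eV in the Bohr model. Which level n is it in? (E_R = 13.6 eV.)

6

E_n = −E_R Z²/n² ⇒ n² = E_R Z²/(−E_n) = 13.6 × 6² / 13.6 ≈ 36.00
n = 6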